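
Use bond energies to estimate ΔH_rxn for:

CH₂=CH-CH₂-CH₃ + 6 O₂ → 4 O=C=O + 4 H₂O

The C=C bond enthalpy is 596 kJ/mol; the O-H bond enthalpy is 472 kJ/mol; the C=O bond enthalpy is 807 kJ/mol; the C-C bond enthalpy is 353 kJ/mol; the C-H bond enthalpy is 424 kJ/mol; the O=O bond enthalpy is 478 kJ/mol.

Bonds broken (reactants):
  C-C: 2 × 353 = 706
  C-H: 8 × 424 = 3392
  C=C: 1 × 596 = 596
  O=O: 6 × 478 = 2868
  Σ(broken) = 7562 kJ
Bonds formed (products):
  C=O: 8 × 807 = 6456
  O-H: 8 × 472 = 3776
  Σ(formed) = 10232 kJ
ΔH = Σ(broken) − Σ(formed) = 7562 − 10232 = −2670 kJ

ΔH ≈ −2670 kJ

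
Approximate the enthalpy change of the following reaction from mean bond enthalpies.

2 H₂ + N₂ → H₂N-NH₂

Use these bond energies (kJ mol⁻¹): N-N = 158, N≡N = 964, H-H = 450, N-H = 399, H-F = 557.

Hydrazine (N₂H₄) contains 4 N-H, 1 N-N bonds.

Bonds broken (reactants):
  H-H: 2 × 450 = 900
  N≡N: 1 × 964 = 964
  Σ(broken) = 1864 kJ
Bonds formed (products):
  N-H: 4 × 399 = 1596
  N-N: 1 × 158 = 158
  Σ(formed) = 1754 kJ
ΔH = Σ(broken) − Σ(formed) = 1864 − 1754 = +110 kJ

ΔH ≈ +110 kJ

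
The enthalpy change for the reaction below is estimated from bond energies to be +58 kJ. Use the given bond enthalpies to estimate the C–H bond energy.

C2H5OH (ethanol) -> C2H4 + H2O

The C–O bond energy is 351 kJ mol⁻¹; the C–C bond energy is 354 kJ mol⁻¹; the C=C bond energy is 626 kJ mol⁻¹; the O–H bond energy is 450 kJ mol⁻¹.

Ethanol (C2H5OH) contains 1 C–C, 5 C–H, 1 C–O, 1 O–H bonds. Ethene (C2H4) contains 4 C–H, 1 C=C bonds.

Let D be the C–H bond energy.
Σ(broken) = 1×354 + 5×D + 1×351 + 1×450 = 1155 + 5D
Σ(formed) = 4×D + 1×626 + 2×450 = 1526 + 4D
ΔH = Σ(broken) − Σ(formed) = (1155 + 5D) − (1526 + 4D) = −371 + D
Setting this equal to +58 kJ gives D = 429 kJ/mol.

D(C–H) ≈ 429 kJ/mol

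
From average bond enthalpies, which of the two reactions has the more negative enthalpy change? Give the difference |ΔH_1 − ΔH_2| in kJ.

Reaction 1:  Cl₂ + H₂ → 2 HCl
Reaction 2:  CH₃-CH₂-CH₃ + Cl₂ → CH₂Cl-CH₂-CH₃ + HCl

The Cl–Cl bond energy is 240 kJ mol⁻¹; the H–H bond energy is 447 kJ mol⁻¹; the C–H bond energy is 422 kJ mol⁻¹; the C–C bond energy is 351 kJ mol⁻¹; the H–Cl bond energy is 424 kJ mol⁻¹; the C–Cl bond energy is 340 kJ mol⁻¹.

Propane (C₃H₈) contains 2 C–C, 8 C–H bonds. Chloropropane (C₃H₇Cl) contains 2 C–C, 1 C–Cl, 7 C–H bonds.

Reaction 1, by 59 kJ

Reaction 1:
  Bonds broken (reactants):
    Cl–Cl: 1 × 240 = 240
    H–H: 1 × 447 = 447
    Σ(broken) = 687 kJ
  Bonds formed (products):
    H–Cl: 2 × 424 = 848
    Σ(formed) = 848 kJ
  ΔH_1 = 687 − 848 = −161 kJ
Reaction 2:
  Bonds broken (reactants):
    C–C: 2 × 351 = 702
    C–H: 8 × 422 = 3376
    Cl–Cl: 1 × 240 = 240
    Σ(broken) = 4318 kJ
  Bonds formed (products):
    C–C: 2 × 351 = 702
    C–Cl: 1 × 340 = 340
    C–H: 7 × 422 = 2954
    H–Cl: 1 × 424 = 424
    Σ(formed) = 4420 kJ
  ΔH_2 = 4318 − 4420 = −102 kJ
ΔH_1 − ΔH_2 = −59 kJ, so reaction 1 has the more negative ΔH; |ΔH_1 − ΔH_2| = 59 kJ.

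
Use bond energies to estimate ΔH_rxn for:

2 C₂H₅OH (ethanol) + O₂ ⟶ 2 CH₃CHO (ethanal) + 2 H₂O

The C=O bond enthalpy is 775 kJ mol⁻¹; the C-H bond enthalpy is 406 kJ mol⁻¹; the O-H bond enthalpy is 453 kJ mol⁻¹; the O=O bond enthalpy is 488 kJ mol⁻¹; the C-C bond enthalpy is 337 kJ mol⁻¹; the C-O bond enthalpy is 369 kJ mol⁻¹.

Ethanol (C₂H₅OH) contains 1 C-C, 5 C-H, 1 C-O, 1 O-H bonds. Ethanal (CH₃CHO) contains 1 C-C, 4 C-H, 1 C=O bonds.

Bonds broken (reactants):
  C-C: 2 × 337 = 674
  C-H: 10 × 406 = 4060
  C-O: 2 × 369 = 738
  O-H: 2 × 453 = 906
  O=O: 1 × 488 = 488
  Σ(broken) = 6866 kJ
Bonds formed (products):
  C-C: 2 × 337 = 674
  C-H: 8 × 406 = 3248
  C=O: 2 × 775 = 1550
  O-H: 4 × 453 = 1812
  Σ(formed) = 7284 kJ
ΔH = Σ(broken) − Σ(formed) = 6866 − 7284 = −418 kJ

ΔH ≈ −418 kJ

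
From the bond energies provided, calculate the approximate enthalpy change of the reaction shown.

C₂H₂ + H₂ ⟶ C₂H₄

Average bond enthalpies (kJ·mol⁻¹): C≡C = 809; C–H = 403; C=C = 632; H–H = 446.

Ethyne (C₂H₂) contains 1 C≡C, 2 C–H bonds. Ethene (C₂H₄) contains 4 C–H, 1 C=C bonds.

Bonds broken (reactants):
  C≡C: 1 × 809 = 809
  C–H: 2 × 403 = 806
  H–H: 1 × 446 = 446
  Σ(broken) = 2061 kJ
Bonds formed (products):
  C–H: 4 × 403 = 1612
  C=C: 1 × 632 = 632
  Σ(formed) = 2244 kJ
ΔH = Σ(broken) − Σ(formed) = 2061 − 2244 = −183 kJ

ΔH ≈ −183 kJ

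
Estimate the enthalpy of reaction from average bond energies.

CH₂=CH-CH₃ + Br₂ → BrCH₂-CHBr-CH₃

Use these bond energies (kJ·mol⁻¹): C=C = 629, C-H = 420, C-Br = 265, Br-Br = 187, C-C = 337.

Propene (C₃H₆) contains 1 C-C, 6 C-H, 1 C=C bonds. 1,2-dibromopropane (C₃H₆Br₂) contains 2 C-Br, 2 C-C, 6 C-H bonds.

Bonds broken (reactants):
  Br-Br: 1 × 187 = 187
  C-C: 1 × 337 = 337
  C-H: 6 × 420 = 2520
  C=C: 1 × 629 = 629
  Σ(broken) = 3673 kJ
Bonds formed (products):
  C-Br: 2 × 265 = 530
  C-C: 2 × 337 = 674
  C-H: 6 × 420 = 2520
  Σ(formed) = 3724 kJ
ΔH = Σ(broken) − Σ(formed) = 3673 − 3724 = −51 kJ

ΔH ≈ −51 kJ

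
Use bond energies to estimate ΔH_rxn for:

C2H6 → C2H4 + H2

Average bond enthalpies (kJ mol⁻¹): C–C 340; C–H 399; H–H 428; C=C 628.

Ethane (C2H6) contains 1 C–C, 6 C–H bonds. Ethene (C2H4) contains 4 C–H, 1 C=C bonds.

ΔH ≈ +82 kJ

Bonds broken (reactants):
  C–C: 1 × 340 = 340
  C–H: 6 × 399 = 2394
  Σ(broken) = 2734 kJ
Bonds formed (products):
  C–H: 4 × 399 = 1596
  C=C: 1 × 628 = 628
  H–H: 1 × 428 = 428
  Σ(formed) = 2652 kJ
ΔH = Σ(broken) − Σ(formed) = 2734 − 2652 = +82 kJ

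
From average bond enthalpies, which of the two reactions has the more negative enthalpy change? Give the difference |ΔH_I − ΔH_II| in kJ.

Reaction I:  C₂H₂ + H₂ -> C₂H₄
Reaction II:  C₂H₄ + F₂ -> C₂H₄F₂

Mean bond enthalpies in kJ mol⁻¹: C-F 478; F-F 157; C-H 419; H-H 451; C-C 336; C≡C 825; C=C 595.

Reaction I:
  Bonds broken (reactants):
    C≡C: 1 × 825 = 825
    C-H: 2 × 419 = 838
    H-H: 1 × 451 = 451
    Σ(broken) = 2114 kJ
  Bonds formed (products):
    C-H: 4 × 419 = 1676
    C=C: 1 × 595 = 595
    Σ(formed) = 2271 kJ
  ΔH_I = 2114 − 2271 = −157 kJ
Reaction II:
  Bonds broken (reactants):
    C-H: 4 × 419 = 1676
    C=C: 1 × 595 = 595
    F-F: 1 × 157 = 157
    Σ(broken) = 2428 kJ
  Bonds formed (products):
    C-C: 1 × 336 = 336
    C-F: 2 × 478 = 956
    C-H: 4 × 419 = 1676
    Σ(formed) = 2968 kJ
  ΔH_II = 2428 − 2968 = −540 kJ
ΔH_I − ΔH_II = +383 kJ, so reaction II has the more negative ΔH; |ΔH_I − ΔH_II| = 383 kJ.

Reaction II, by 383 kJ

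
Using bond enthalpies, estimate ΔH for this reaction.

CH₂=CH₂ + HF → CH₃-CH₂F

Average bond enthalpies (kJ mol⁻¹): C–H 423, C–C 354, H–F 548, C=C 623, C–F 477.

Bonds broken (reactants):
  C–H: 4 × 423 = 1692
  C=C: 1 × 623 = 623
  H–F: 1 × 548 = 548
  Σ(broken) = 2863 kJ
Bonds formed (products):
  C–C: 1 × 354 = 354
  C–F: 1 × 477 = 477
  C–H: 5 × 423 = 2115
  Σ(formed) = 2946 kJ
ΔH = Σ(broken) − Σ(formed) = 2863 − 2946 = −83 kJ

ΔH ≈ −83 kJ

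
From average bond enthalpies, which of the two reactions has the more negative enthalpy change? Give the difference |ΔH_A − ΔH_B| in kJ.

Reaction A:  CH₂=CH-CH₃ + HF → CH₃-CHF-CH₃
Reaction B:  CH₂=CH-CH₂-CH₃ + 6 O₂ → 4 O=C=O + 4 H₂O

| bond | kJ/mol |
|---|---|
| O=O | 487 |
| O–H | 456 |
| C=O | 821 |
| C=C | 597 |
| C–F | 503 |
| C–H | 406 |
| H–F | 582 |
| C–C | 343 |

Reaction B, by 2690 kJ

Reaction A:
  Bonds broken (reactants):
    C–C: 1 × 343 = 343
    C–H: 6 × 406 = 2436
    C=C: 1 × 597 = 597
    H–F: 1 × 582 = 582
    Σ(broken) = 3958 kJ
  Bonds formed (products):
    C–C: 2 × 343 = 686
    C–F: 1 × 503 = 503
    C–H: 7 × 406 = 2842
    Σ(formed) = 4031 kJ
  ΔH_A = 3958 − 4031 = −73 kJ
Reaction B:
  Bonds broken (reactants):
    C–C: 2 × 343 = 686
    C–H: 8 × 406 = 3248
    C=C: 1 × 597 = 597
    O=O: 6 × 487 = 2922
    Σ(broken) = 7453 kJ
  Bonds formed (products):
    C=O: 8 × 821 = 6568
    O–H: 8 × 456 = 3648
    Σ(formed) = 10216 kJ
  ΔH_B = 7453 − 10216 = −2763 kJ
ΔH_A − ΔH_B = +2690 kJ, so reaction B has the more negative ΔH; |ΔH_A − ΔH_B| = 2690 kJ.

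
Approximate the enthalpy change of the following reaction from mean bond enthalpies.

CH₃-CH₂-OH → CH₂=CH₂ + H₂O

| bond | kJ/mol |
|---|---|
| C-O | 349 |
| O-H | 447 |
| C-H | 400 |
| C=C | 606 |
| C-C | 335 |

Bonds broken (reactants):
  C-C: 1 × 335 = 335
  C-H: 5 × 400 = 2000
  C-O: 1 × 349 = 349
  O-H: 1 × 447 = 447
  Σ(broken) = 3131 kJ
Bonds formed (products):
  C-H: 4 × 400 = 1600
  C=C: 1 × 606 = 606
  O-H: 2 × 447 = 894
  Σ(formed) = 3100 kJ
ΔH = Σ(broken) − Σ(formed) = 3131 − 3100 = +31 kJ

ΔH ≈ +31 kJ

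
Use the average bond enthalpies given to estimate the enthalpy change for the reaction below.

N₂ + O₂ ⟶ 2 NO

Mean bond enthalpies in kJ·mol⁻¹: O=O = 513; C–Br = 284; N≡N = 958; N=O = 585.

ΔH ≈ +301 kJ

Bonds broken (reactants):
  N≡N: 1 × 958 = 958
  O=O: 1 × 513 = 513
  Σ(broken) = 1471 kJ
Bonds formed (products):
  N=O: 2 × 585 = 1170
  Σ(formed) = 1170 kJ
ΔH = Σ(broken) − Σ(formed) = 1471 − 1170 = +301 kJ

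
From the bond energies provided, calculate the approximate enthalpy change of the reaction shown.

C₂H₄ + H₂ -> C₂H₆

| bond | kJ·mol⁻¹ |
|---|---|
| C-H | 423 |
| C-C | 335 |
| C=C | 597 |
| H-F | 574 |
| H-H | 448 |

ΔH ≈ −136 kJ

Bonds broken (reactants):
  C-H: 4 × 423 = 1692
  C=C: 1 × 597 = 597
  H-H: 1 × 448 = 448
  Σ(broken) = 2737 kJ
Bonds formed (products):
  C-C: 1 × 335 = 335
  C-H: 6 × 423 = 2538
  Σ(formed) = 2873 kJ
ΔH = Σ(broken) − Σ(formed) = 2737 − 2873 = −136 kJ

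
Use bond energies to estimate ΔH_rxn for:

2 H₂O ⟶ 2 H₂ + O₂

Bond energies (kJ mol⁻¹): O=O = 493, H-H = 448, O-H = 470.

Bonds broken (reactants):
  O-H: 4 × 470 = 1880
  Σ(broken) = 1880 kJ
Bonds formed (products):
  H-H: 2 × 448 = 896
  O=O: 1 × 493 = 493
  Σ(formed) = 1389 kJ
ΔH = Σ(broken) − Σ(formed) = 1880 − 1389 = +491 kJ

ΔH ≈ +491 kJ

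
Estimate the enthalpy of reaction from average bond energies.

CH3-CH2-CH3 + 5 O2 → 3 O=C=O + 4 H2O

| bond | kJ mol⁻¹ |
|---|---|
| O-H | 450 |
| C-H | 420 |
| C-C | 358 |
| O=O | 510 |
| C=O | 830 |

Bonds broken (reactants):
  C-C: 2 × 358 = 716
  C-H: 8 × 420 = 3360
  O=O: 5 × 510 = 2550
  Σ(broken) = 6626 kJ
Bonds formed (products):
  C=O: 6 × 830 = 4980
  O-H: 8 × 450 = 3600
  Σ(formed) = 8580 kJ
ΔH = Σ(broken) − Σ(formed) = 6626 − 8580 = −1954 kJ

ΔH ≈ −1954 kJ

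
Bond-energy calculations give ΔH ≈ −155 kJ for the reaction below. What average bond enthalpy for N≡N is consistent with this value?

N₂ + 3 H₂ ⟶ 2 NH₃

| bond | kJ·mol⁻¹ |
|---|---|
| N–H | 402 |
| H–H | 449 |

D(N≡N) ≈ 910 kJ/mol

Let D be the N≡N bond energy.
Σ(broken) = 3×449 + 1×D = 1347 + D
Σ(formed) = 6×402 = 2412
ΔH = Σ(broken) − Σ(formed) = (1347 + D) − (2412) = −1065 + D
Setting this equal to −155 kJ gives D = 910 kJ/mol.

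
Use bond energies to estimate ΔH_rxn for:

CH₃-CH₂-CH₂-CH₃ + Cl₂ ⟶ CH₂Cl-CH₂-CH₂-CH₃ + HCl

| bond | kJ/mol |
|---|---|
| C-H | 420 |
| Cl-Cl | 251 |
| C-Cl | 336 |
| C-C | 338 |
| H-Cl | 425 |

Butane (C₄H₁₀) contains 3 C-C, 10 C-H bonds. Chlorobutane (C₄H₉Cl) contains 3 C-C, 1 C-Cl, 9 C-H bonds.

Bonds broken (reactants):
  C-C: 3 × 338 = 1014
  C-H: 10 × 420 = 4200
  Cl-Cl: 1 × 251 = 251
  Σ(broken) = 5465 kJ
Bonds formed (products):
  C-C: 3 × 338 = 1014
  C-Cl: 1 × 336 = 336
  C-H: 9 × 420 = 3780
  H-Cl: 1 × 425 = 425
  Σ(formed) = 5555 kJ
ΔH = Σ(broken) − Σ(formed) = 5465 − 5555 = −90 kJ

ΔH ≈ −90 kJ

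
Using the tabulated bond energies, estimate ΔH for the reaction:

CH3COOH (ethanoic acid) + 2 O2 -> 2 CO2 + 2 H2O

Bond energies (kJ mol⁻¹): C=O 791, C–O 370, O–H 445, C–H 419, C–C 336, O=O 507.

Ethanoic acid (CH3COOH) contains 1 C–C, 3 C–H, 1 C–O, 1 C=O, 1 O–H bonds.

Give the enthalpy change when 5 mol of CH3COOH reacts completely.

ΔH = −3655 kJ

Bonds broken (reactants):
  C–C: 1 × 336 = 336
  C–H: 3 × 419 = 1257
  C–O: 1 × 370 = 370
  C=O: 1 × 791 = 791
  O–H: 1 × 445 = 445
  O=O: 2 × 507 = 1014
  Σ(broken) = 4213 kJ
Bonds formed (products):
  C=O: 4 × 791 = 3164
  O–H: 4 × 445 = 1780
  Σ(formed) = 4944 kJ
ΔH = Σ(broken) − Σ(formed) = 4213 − 4944 = −731 kJ
For 5× the reaction as written: 5 × (−731) = −3655 kJ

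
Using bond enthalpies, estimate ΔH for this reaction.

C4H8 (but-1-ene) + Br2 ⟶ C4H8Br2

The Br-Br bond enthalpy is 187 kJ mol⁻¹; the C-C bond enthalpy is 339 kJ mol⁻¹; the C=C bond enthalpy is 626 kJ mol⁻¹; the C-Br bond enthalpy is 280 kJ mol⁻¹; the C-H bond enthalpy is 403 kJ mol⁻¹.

Bonds broken (reactants):
  Br-Br: 1 × 187 = 187
  C-C: 2 × 339 = 678
  C-H: 8 × 403 = 3224
  C=C: 1 × 626 = 626
  Σ(broken) = 4715 kJ
Bonds formed (products):
  C-Br: 2 × 280 = 560
  C-C: 3 × 339 = 1017
  C-H: 8 × 403 = 3224
  Σ(formed) = 4801 kJ
ΔH = Σ(broken) − Σ(formed) = 4715 − 4801 = −86 kJ

ΔH ≈ −86 kJ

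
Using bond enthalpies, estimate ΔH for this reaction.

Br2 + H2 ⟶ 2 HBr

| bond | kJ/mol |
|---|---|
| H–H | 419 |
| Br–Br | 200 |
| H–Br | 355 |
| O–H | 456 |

Bonds broken (reactants):
  Br–Br: 1 × 200 = 200
  H–H: 1 × 419 = 419
  Σ(broken) = 619 kJ
Bonds formed (products):
  H–Br: 2 × 355 = 710
  Σ(formed) = 710 kJ
ΔH = Σ(broken) − Σ(formed) = 619 − 710 = −91 kJ

ΔH ≈ −91 kJ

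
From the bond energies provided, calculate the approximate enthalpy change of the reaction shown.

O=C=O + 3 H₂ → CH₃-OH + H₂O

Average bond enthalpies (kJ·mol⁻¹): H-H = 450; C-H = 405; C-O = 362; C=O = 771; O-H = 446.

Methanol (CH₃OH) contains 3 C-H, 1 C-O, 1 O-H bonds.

Bonds broken (reactants):
  C=O: 2 × 771 = 1542
  H-H: 3 × 450 = 1350
  Σ(broken) = 2892 kJ
Bonds formed (products):
  C-H: 3 × 405 = 1215
  C-O: 1 × 362 = 362
  O-H: 3 × 446 = 1338
  Σ(formed) = 2915 kJ
ΔH = Σ(broken) − Σ(formed) = 2892 − 2915 = −23 kJ

ΔH ≈ −23 kJ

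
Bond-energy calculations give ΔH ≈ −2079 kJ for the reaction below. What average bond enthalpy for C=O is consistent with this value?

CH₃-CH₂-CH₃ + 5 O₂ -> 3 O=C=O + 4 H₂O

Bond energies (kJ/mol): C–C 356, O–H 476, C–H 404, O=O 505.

D(C=O) ≈ 790 kJ/mol

Let D be the C=O bond energy.
Σ(broken) = 2×356 + 8×404 + 5×505 = 6469
Σ(formed) = 6×D + 8×476 = 3808 + 6D
ΔH = Σ(broken) − Σ(formed) = (6469) − (3808 + 6D) = +2661 − 6D
Setting this equal to −2079 kJ gives 6D = 4740, so D = 790 kJ/mol.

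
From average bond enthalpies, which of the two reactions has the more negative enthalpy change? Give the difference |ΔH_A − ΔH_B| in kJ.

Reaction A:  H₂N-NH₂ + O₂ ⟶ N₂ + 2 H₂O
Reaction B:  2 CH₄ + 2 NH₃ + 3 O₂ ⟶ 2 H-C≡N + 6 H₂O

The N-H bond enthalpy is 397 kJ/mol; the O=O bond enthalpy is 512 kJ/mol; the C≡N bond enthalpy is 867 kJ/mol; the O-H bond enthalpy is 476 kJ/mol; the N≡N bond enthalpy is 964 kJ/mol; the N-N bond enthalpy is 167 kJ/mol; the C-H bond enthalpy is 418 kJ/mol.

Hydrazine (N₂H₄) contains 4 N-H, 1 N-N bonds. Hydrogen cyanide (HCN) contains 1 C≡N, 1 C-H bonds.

Reaction B, by 419 kJ

Reaction A:
  Bonds broken (reactants):
    N-H: 4 × 397 = 1588
    N-N: 1 × 167 = 167
    O=O: 1 × 512 = 512
    Σ(broken) = 2267 kJ
  Bonds formed (products):
    N≡N: 1 × 964 = 964
    O-H: 4 × 476 = 1904
    Σ(formed) = 2868 kJ
  ΔH_A = 2267 − 2868 = −601 kJ
Reaction B:
  Bonds broken (reactants):
    C-H: 8 × 418 = 3344
    N-H: 6 × 397 = 2382
    O=O: 3 × 512 = 1536
    Σ(broken) = 7262 kJ
  Bonds formed (products):
    C≡N: 2 × 867 = 1734
    C-H: 2 × 418 = 836
    O-H: 12 × 476 = 5712
    Σ(formed) = 8282 kJ
  ΔH_B = 7262 − 8282 = −1020 kJ
ΔH_A − ΔH_B = +419 kJ, so reaction B has the more negative ΔH; |ΔH_A − ΔH_B| = 419 kJ.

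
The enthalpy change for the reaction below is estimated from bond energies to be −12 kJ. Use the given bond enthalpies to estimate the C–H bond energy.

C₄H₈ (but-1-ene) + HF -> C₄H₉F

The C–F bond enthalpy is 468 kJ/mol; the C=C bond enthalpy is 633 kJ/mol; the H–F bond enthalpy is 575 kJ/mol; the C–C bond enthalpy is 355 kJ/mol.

D(C–H) ≈ 397 kJ/mol

Let D be the C–H bond energy.
Σ(broken) = 2×355 + 8×D + 1×633 + 1×575 = 1918 + 8D
Σ(formed) = 3×355 + 1×468 + 9×D = 1533 + 9D
ΔH = Σ(broken) − Σ(formed) = (1918 + 8D) − (1533 + 9D) = +385 − D
Setting this equal to −12 kJ gives D = 397 kJ/mol.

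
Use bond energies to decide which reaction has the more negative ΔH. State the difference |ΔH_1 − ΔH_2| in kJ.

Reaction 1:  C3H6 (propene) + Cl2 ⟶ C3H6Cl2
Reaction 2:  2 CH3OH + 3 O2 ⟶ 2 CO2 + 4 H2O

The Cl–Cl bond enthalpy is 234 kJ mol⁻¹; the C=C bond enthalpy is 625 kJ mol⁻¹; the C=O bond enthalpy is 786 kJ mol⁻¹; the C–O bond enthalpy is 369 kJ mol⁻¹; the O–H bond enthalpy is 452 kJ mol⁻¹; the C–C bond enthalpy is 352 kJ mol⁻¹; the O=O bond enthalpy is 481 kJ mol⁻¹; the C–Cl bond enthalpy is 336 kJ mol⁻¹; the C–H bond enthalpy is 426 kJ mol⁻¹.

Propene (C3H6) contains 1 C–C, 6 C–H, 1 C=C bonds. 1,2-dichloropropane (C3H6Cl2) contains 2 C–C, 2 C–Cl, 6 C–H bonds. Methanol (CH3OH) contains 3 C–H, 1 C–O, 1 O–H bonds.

Reaction 1:
  Bonds broken (reactants):
    C–C: 1 × 352 = 352
    C–H: 6 × 426 = 2556
    C=C: 1 × 625 = 625
    Cl–Cl: 1 × 234 = 234
    Σ(broken) = 3767 kJ
  Bonds formed (products):
    C–C: 2 × 352 = 704
    C–Cl: 2 × 336 = 672
    C–H: 6 × 426 = 2556
    Σ(formed) = 3932 kJ
  ΔH_1 = 3767 − 3932 = −165 kJ
Reaction 2:
  Bonds broken (reactants):
    C–H: 6 × 426 = 2556
    C–O: 2 × 369 = 738
    O–H: 2 × 452 = 904
    O=O: 3 × 481 = 1443
    Σ(broken) = 5641 kJ
  Bonds formed (products):
    C=O: 4 × 786 = 3144
    O–H: 8 × 452 = 3616
    Σ(formed) = 6760 kJ
  ΔH_2 = 5641 − 6760 = −1119 kJ
ΔH_1 − ΔH_2 = +954 kJ, so reaction 2 has the more negative ΔH; |ΔH_1 − ΔH_2| = 954 kJ.

Reaction 2, by 954 kJ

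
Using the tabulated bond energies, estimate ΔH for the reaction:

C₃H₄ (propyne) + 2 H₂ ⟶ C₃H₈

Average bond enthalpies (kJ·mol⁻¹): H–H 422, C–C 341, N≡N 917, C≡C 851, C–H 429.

ΔH ≈ −362 kJ

Bonds broken (reactants):
  C≡C: 1 × 851 = 851
  C–C: 1 × 341 = 341
  C–H: 4 × 429 = 1716
  H–H: 2 × 422 = 844
  Σ(broken) = 3752 kJ
Bonds formed (products):
  C–C: 2 × 341 = 682
  C–H: 8 × 429 = 3432
  Σ(formed) = 4114 kJ
ΔH = Σ(broken) − Σ(formed) = 3752 − 4114 = −362 kJ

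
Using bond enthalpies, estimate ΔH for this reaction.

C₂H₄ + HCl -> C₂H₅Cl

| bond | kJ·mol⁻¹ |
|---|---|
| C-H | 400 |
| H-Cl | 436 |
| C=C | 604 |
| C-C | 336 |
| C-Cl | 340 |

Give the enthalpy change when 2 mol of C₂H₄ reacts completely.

Bonds broken (reactants):
  C-H: 4 × 400 = 1600
  C=C: 1 × 604 = 604
  H-Cl: 1 × 436 = 436
  Σ(broken) = 2640 kJ
Bonds formed (products):
  C-C: 1 × 336 = 336
  C-Cl: 1 × 340 = 340
  C-H: 5 × 400 = 2000
  Σ(formed) = 2676 kJ
ΔH = Σ(broken) − Σ(formed) = 2640 − 2676 = −36 kJ
For 2× the reaction as written: 2 × (−36) = −72 kJ

ΔH = −72 kJ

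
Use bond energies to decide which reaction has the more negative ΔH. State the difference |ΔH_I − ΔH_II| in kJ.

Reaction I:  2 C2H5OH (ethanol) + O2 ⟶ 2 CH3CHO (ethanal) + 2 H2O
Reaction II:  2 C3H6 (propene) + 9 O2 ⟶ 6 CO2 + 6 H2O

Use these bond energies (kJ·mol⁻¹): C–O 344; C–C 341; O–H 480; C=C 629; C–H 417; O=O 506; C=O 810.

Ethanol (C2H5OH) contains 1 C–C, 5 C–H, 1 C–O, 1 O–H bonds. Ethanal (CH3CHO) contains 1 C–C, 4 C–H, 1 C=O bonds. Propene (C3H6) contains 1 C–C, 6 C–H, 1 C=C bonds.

Reaction II, by 3430 kJ

Reaction I:
  Bonds broken (reactants):
    C–C: 2 × 341 = 682
    C–H: 10 × 417 = 4170
    C–O: 2 × 344 = 688
    O–H: 2 × 480 = 960
    O=O: 1 × 506 = 506
    Σ(broken) = 7006 kJ
  Bonds formed (products):
    C–C: 2 × 341 = 682
    C–H: 8 × 417 = 3336
    C=O: 2 × 810 = 1620
    O–H: 4 × 480 = 1920
    Σ(formed) = 7558 kJ
  ΔH_I = 7006 − 7558 = −552 kJ
Reaction II:
  Bonds broken (reactants):
    C–C: 2 × 341 = 682
    C–H: 12 × 417 = 5004
    C=C: 2 × 629 = 1258
    O=O: 9 × 506 = 4554
    Σ(broken) = 11498 kJ
  Bonds formed (products):
    C=O: 12 × 810 = 9720
    O–H: 12 × 480 = 5760
    Σ(formed) = 15480 kJ
  ΔH_II = 11498 − 15480 = −3982 kJ
ΔH_I − ΔH_II = +3430 kJ, so reaction II has the more negative ΔH; |ΔH_I − ΔH_II| = 3430 kJ.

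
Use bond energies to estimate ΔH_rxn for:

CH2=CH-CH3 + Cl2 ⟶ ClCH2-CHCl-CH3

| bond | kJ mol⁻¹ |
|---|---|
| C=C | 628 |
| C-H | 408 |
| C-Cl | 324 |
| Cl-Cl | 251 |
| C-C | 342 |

Bonds broken (reactants):
  C-C: 1 × 342 = 342
  C-H: 6 × 408 = 2448
  C=C: 1 × 628 = 628
  Cl-Cl: 1 × 251 = 251
  Σ(broken) = 3669 kJ
Bonds formed (products):
  C-C: 2 × 342 = 684
  C-Cl: 2 × 324 = 648
  C-H: 6 × 408 = 2448
  Σ(formed) = 3780 kJ
ΔH = Σ(broken) − Σ(formed) = 3669 − 3780 = −111 kJ

ΔH ≈ −111 kJ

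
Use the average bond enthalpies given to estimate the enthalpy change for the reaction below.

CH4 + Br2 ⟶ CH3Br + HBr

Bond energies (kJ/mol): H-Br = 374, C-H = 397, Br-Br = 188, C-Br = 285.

Bonds broken (reactants):
  Br-Br: 1 × 188 = 188
  C-H: 4 × 397 = 1588
  Σ(broken) = 1776 kJ
Bonds formed (products):
  C-Br: 1 × 285 = 285
  C-H: 3 × 397 = 1191
  H-Br: 1 × 374 = 374
  Σ(formed) = 1850 kJ
ΔH = Σ(broken) − Σ(formed) = 1776 − 1850 = −74 kJ

ΔH ≈ −74 kJ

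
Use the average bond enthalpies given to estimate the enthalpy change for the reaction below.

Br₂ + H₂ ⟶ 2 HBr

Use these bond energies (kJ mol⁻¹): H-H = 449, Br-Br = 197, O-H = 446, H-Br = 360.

ΔH ≈ −74 kJ

Bonds broken (reactants):
  Br-Br: 1 × 197 = 197
  H-H: 1 × 449 = 449
  Σ(broken) = 646 kJ
Bonds formed (products):
  H-Br: 2 × 360 = 720
  Σ(formed) = 720 kJ
ΔH = Σ(broken) − Σ(formed) = 646 − 720 = −74 kJ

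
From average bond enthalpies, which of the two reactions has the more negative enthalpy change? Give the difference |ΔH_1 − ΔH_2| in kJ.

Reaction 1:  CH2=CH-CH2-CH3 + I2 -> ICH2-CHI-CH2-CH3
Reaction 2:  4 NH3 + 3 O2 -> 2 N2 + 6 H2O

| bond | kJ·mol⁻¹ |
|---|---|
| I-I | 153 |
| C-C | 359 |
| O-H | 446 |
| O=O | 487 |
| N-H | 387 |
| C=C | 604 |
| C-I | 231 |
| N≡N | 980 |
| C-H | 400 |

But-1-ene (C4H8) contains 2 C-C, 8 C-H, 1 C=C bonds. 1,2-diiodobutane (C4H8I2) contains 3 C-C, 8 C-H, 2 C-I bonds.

Reaction 2, by 1143 kJ

Reaction 1:
  Bonds broken (reactants):
    C-C: 2 × 359 = 718
    C-H: 8 × 400 = 3200
    C=C: 1 × 604 = 604
    I-I: 1 × 153 = 153
    Σ(broken) = 4675 kJ
  Bonds formed (products):
    C-C: 3 × 359 = 1077
    C-H: 8 × 400 = 3200
    C-I: 2 × 231 = 462
    Σ(formed) = 4739 kJ
  ΔH_1 = 4675 − 4739 = −64 kJ
Reaction 2:
  Bonds broken (reactants):
    N-H: 12 × 387 = 4644
    O=O: 3 × 487 = 1461
    Σ(broken) = 6105 kJ
  Bonds formed (products):
    N≡N: 2 × 980 = 1960
    O-H: 12 × 446 = 5352
    Σ(formed) = 7312 kJ
  ΔH_2 = 6105 − 7312 = −1207 kJ
ΔH_1 − ΔH_2 = +1143 kJ, so reaction 2 has the more negative ΔH; |ΔH_1 − ΔH_2| = 1143 kJ.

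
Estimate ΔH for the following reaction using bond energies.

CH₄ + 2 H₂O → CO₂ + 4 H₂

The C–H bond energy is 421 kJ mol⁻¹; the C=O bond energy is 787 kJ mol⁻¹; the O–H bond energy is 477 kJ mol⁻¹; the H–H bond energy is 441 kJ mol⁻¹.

ΔH ≈ +254 kJ

Bonds broken (reactants):
  C–H: 4 × 421 = 1684
  O–H: 4 × 477 = 1908
  Σ(broken) = 3592 kJ
Bonds formed (products):
  C=O: 2 × 787 = 1574
  H–H: 4 × 441 = 1764
  Σ(formed) = 3338 kJ
ΔH = Σ(broken) − Σ(formed) = 3592 − 3338 = +254 kJ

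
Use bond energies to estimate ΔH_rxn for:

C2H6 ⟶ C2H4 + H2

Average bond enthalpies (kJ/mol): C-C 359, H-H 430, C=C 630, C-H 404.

Bonds broken (reactants):
  C-C: 1 × 359 = 359
  C-H: 6 × 404 = 2424
  Σ(broken) = 2783 kJ
Bonds formed (products):
  C-H: 4 × 404 = 1616
  C=C: 1 × 630 = 630
  H-H: 1 × 430 = 430
  Σ(formed) = 2676 kJ
ΔH = Σ(broken) − Σ(formed) = 2783 − 2676 = +107 kJ

ΔH ≈ +107 kJ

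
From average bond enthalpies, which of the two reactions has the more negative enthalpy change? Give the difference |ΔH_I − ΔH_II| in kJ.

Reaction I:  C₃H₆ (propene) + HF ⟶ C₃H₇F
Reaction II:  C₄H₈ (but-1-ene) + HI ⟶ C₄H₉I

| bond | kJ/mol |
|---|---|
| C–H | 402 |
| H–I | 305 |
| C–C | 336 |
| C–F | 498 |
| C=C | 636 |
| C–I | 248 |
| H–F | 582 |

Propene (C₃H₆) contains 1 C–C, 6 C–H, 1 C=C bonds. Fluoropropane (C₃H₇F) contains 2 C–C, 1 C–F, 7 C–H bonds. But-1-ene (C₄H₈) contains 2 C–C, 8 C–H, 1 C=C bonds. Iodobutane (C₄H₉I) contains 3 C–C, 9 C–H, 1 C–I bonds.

Reaction I:
  Bonds broken (reactants):
    C–C: 1 × 336 = 336
    C–H: 6 × 402 = 2412
    C=C: 1 × 636 = 636
    H–F: 1 × 582 = 582
    Σ(broken) = 3966 kJ
  Bonds formed (products):
    C–C: 2 × 336 = 672
    C–F: 1 × 498 = 498
    C–H: 7 × 402 = 2814
    Σ(formed) = 3984 kJ
  ΔH_I = 3966 − 3984 = −18 kJ
Reaction II:
  Bonds broken (reactants):
    C–C: 2 × 336 = 672
    C–H: 8 × 402 = 3216
    C=C: 1 × 636 = 636
    H–I: 1 × 305 = 305
    Σ(broken) = 4829 kJ
  Bonds formed (products):
    C–C: 3 × 336 = 1008
    C–H: 9 × 402 = 3618
    C–I: 1 × 248 = 248
    Σ(formed) = 4874 kJ
  ΔH_II = 4829 − 4874 = −45 kJ
ΔH_I − ΔH_II = +27 kJ, so reaction II has the more negative ΔH; |ΔH_I − ΔH_II| = 27 kJ.

Reaction II, by 27 kJ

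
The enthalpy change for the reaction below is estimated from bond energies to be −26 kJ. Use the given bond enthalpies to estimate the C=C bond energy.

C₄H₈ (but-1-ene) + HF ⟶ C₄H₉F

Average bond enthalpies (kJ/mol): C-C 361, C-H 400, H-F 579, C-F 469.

Let D be the C=C bond energy.
Σ(broken) = 2×361 + 8×400 + 1×D + 1×579 = 4501 + D
Σ(formed) = 3×361 + 1×469 + 9×400 = 5152
ΔH = Σ(broken) − Σ(formed) = (4501 + D) − (5152) = −651 + D
Setting this equal to −26 kJ gives D = 625 kJ/mol.

D(C=C) ≈ 625 kJ/mol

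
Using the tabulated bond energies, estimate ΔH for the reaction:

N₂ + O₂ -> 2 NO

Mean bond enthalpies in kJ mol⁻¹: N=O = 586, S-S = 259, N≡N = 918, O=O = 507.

ΔH ≈ +253 kJ

Bonds broken (reactants):
  N≡N: 1 × 918 = 918
  O=O: 1 × 507 = 507
  Σ(broken) = 1425 kJ
Bonds formed (products):
  N=O: 2 × 586 = 1172
  Σ(formed) = 1172 kJ
ΔH = Σ(broken) − Σ(formed) = 1425 − 1172 = +253 kJ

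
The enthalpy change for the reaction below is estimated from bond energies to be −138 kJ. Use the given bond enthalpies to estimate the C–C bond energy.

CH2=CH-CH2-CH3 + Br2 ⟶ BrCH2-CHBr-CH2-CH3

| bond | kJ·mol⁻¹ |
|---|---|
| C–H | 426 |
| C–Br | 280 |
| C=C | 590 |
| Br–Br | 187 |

Let D be the C–C bond energy.
Σ(broken) = 1×187 + 2×D + 8×426 + 1×590 = 4185 + 2D
Σ(formed) = 2×280 + 3×D + 8×426 = 3968 + 3D
ΔH = Σ(broken) − Σ(formed) = (4185 + 2D) − (3968 + 3D) = +217 − D
Setting this equal to −138 kJ gives D = 355 kJ/mol.

D(C–C) ≈ 355 kJ/mol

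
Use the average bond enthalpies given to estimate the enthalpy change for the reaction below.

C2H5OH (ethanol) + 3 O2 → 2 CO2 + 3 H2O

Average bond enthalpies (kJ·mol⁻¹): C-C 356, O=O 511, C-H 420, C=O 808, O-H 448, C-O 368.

Bonds broken (reactants):
  C-C: 1 × 356 = 356
  C-H: 5 × 420 = 2100
  C-O: 1 × 368 = 368
  O-H: 1 × 448 = 448
  O=O: 3 × 511 = 1533
  Σ(broken) = 4805 kJ
Bonds formed (products):
  C=O: 4 × 808 = 3232
  O-H: 6 × 448 = 2688
  Σ(formed) = 5920 kJ
ΔH = Σ(broken) − Σ(formed) = 4805 − 5920 = −1115 kJ

ΔH ≈ −1115 kJ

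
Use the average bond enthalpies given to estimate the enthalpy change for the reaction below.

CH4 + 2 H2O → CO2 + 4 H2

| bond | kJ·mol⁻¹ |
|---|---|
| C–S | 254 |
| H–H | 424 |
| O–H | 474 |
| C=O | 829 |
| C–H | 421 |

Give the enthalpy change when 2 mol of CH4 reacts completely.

Bonds broken (reactants):
  C–H: 4 × 421 = 1684
  O–H: 4 × 474 = 1896
  Σ(broken) = 3580 kJ
Bonds formed (products):
  C=O: 2 × 829 = 1658
  H–H: 4 × 424 = 1696
  Σ(formed) = 3354 kJ
ΔH = Σ(broken) − Σ(formed) = 3580 − 3354 = +226 kJ
For 2× the reaction as written: 2 × (+226) = +452 kJ

ΔH = +452 kJ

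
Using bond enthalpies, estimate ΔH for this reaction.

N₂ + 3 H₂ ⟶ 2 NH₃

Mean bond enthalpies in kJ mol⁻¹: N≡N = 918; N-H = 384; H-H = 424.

ΔH ≈ −114 kJ

Bonds broken (reactants):
  H-H: 3 × 424 = 1272
  N≡N: 1 × 918 = 918
  Σ(broken) = 2190 kJ
Bonds formed (products):
  N-H: 6 × 384 = 2304
  Σ(formed) = 2304 kJ
ΔH = Σ(broken) − Σ(formed) = 2190 − 2304 = −114 kJ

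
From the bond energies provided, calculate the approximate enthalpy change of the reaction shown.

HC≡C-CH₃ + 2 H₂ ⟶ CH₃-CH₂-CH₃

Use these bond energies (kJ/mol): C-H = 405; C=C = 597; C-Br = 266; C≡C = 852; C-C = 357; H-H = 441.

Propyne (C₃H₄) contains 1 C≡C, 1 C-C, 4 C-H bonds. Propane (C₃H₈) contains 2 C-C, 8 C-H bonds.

ΔH ≈ −243 kJ

Bonds broken (reactants):
  C≡C: 1 × 852 = 852
  C-C: 1 × 357 = 357
  C-H: 4 × 405 = 1620
  H-H: 2 × 441 = 882
  Σ(broken) = 3711 kJ
Bonds formed (products):
  C-C: 2 × 357 = 714
  C-H: 8 × 405 = 3240
  Σ(formed) = 3954 kJ
ΔH = Σ(broken) − Σ(formed) = 3711 − 3954 = −243 kJ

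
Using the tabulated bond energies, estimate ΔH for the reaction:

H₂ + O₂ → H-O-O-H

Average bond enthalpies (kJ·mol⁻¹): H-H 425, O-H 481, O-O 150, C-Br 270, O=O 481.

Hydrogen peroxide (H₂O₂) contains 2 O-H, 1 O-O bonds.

ΔH ≈ −206 kJ

Bonds broken (reactants):
  H-H: 1 × 425 = 425
  O=O: 1 × 481 = 481
  Σ(broken) = 906 kJ
Bonds formed (products):
  O-H: 2 × 481 = 962
  O-O: 1 × 150 = 150
  Σ(formed) = 1112 kJ
ΔH = Σ(broken) − Σ(formed) = 906 − 1112 = −206 kJ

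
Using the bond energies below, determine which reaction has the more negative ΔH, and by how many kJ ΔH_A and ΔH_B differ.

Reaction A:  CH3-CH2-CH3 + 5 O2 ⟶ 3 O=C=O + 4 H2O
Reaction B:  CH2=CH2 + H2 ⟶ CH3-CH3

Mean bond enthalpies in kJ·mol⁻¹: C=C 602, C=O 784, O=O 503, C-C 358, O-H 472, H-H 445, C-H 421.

Reaction A, by 1728 kJ

Reaction A:
  Bonds broken (reactants):
    C-C: 2 × 358 = 716
    C-H: 8 × 421 = 3368
    O=O: 5 × 503 = 2515
    Σ(broken) = 6599 kJ
  Bonds formed (products):
    C=O: 6 × 784 = 4704
    O-H: 8 × 472 = 3776
    Σ(formed) = 8480 kJ
  ΔH_A = 6599 − 8480 = −1881 kJ
Reaction B:
  Bonds broken (reactants):
    C-H: 4 × 421 = 1684
    C=C: 1 × 602 = 602
    H-H: 1 × 445 = 445
    Σ(broken) = 2731 kJ
  Bonds formed (products):
    C-C: 1 × 358 = 358
    C-H: 6 × 421 = 2526
    Σ(formed) = 2884 kJ
  ΔH_B = 2731 − 2884 = −153 kJ
ΔH_A − ΔH_B = −1728 kJ, so reaction A has the more negative ΔH; |ΔH_A − ΔH_B| = 1728 kJ.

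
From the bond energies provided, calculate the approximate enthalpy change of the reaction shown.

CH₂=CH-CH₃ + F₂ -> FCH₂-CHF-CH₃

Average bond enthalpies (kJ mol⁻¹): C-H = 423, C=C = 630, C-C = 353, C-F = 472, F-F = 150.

ΔH ≈ −517 kJ

Bonds broken (reactants):
  C-C: 1 × 353 = 353
  C-H: 6 × 423 = 2538
  C=C: 1 × 630 = 630
  F-F: 1 × 150 = 150
  Σ(broken) = 3671 kJ
Bonds formed (products):
  C-C: 2 × 353 = 706
  C-F: 2 × 472 = 944
  C-H: 6 × 423 = 2538
  Σ(formed) = 4188 kJ
ΔH = Σ(broken) − Σ(formed) = 3671 − 4188 = −517 kJ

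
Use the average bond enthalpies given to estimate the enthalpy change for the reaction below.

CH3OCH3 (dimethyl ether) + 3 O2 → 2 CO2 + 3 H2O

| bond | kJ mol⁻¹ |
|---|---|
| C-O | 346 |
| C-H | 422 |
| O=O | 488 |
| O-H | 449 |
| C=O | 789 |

ΔH ≈ −1162 kJ

Bonds broken (reactants):
  C-H: 6 × 422 = 2532
  C-O: 2 × 346 = 692
  O=O: 3 × 488 = 1464
  Σ(broken) = 4688 kJ
Bonds formed (products):
  C=O: 4 × 789 = 3156
  O-H: 6 × 449 = 2694
  Σ(formed) = 5850 kJ
ΔH = Σ(broken) − Σ(formed) = 4688 − 5850 = −1162 kJ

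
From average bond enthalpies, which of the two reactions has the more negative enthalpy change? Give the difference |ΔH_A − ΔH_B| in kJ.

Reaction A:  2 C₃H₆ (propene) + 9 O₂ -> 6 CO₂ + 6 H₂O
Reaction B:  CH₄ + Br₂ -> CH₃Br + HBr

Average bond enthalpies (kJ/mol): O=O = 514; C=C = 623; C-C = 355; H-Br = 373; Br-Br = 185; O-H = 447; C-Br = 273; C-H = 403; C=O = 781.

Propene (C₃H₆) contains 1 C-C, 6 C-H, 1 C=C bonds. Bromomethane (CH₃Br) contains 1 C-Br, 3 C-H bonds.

Reaction A:
  Bonds broken (reactants):
    C-C: 2 × 355 = 710
    C-H: 12 × 403 = 4836
    C=C: 2 × 623 = 1246
    O=O: 9 × 514 = 4626
    Σ(broken) = 11418 kJ
  Bonds formed (products):
    C=O: 12 × 781 = 9372
    O-H: 12 × 447 = 5364
    Σ(formed) = 14736 kJ
  ΔH_A = 11418 − 14736 = −3318 kJ
Reaction B:
  Bonds broken (reactants):
    Br-Br: 1 × 185 = 185
    C-H: 4 × 403 = 1612
    Σ(broken) = 1797 kJ
  Bonds formed (products):
    C-Br: 1 × 273 = 273
    C-H: 3 × 403 = 1209
    H-Br: 1 × 373 = 373
    Σ(formed) = 1855 kJ
  ΔH_B = 1797 − 1855 = −58 kJ
ΔH_A − ΔH_B = −3260 kJ, so reaction A has the more negative ΔH; |ΔH_A − ΔH_B| = 3260 kJ.

Reaction A, by 3260 kJ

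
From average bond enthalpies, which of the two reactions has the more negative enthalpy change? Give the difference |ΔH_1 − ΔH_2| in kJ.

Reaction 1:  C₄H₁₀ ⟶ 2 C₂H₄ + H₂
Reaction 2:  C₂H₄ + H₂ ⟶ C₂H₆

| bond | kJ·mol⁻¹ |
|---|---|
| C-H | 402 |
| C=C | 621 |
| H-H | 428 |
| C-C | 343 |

Reaction 2, by 261 kJ

Reaction 1:
  Bonds broken (reactants):
    C-C: 3 × 343 = 1029
    C-H: 10 × 402 = 4020
    Σ(broken) = 5049 kJ
  Bonds formed (products):
    C-H: 8 × 402 = 3216
    C=C: 2 × 621 = 1242
    H-H: 1 × 428 = 428
    Σ(formed) = 4886 kJ
  ΔH_1 = 5049 − 4886 = +163 kJ
Reaction 2:
  Bonds broken (reactants):
    C-H: 4 × 402 = 1608
    C=C: 1 × 621 = 621
    H-H: 1 × 428 = 428
    Σ(broken) = 2657 kJ
  Bonds formed (products):
    C-C: 1 × 343 = 343
    C-H: 6 × 402 = 2412
    Σ(formed) = 2755 kJ
  ΔH_2 = 2657 − 2755 = −98 kJ
ΔH_1 − ΔH_2 = +261 kJ, so reaction 2 has the more negative ΔH; |ΔH_1 − ΔH_2| = 261 kJ.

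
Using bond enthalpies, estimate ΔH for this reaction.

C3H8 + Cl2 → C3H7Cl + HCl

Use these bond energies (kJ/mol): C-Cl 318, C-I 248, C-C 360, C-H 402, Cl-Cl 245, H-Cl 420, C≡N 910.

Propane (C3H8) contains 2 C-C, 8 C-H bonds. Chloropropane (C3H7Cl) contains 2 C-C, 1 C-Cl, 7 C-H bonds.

ΔH ≈ −91 kJ

Bonds broken (reactants):
  C-C: 2 × 360 = 720
  C-H: 8 × 402 = 3216
  Cl-Cl: 1 × 245 = 245
  Σ(broken) = 4181 kJ
Bonds formed (products):
  C-C: 2 × 360 = 720
  C-Cl: 1 × 318 = 318
  C-H: 7 × 402 = 2814
  H-Cl: 1 × 420 = 420
  Σ(formed) = 4272 kJ
ΔH = Σ(broken) − Σ(formed) = 4181 − 4272 = −91 kJ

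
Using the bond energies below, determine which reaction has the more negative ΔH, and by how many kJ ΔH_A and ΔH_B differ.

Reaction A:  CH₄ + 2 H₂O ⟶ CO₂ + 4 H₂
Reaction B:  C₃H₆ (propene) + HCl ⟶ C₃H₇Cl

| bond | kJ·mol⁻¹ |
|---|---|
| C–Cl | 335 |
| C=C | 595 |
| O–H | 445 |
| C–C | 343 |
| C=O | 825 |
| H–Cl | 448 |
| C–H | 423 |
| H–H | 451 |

Reaction A:
  Bonds broken (reactants):
    C–H: 4 × 423 = 1692
    O–H: 4 × 445 = 1780
    Σ(broken) = 3472 kJ
  Bonds formed (products):
    C=O: 2 × 825 = 1650
    H–H: 4 × 451 = 1804
    Σ(formed) = 3454 kJ
  ΔH_A = 3472 − 3454 = +18 kJ
Reaction B:
  Bonds broken (reactants):
    C–C: 1 × 343 = 343
    C–H: 6 × 423 = 2538
    C=C: 1 × 595 = 595
    H–Cl: 1 × 448 = 448
    Σ(broken) = 3924 kJ
  Bonds formed (products):
    C–C: 2 × 343 = 686
    C–Cl: 1 × 335 = 335
    C–H: 7 × 423 = 2961
    Σ(formed) = 3982 kJ
  ΔH_B = 3924 − 3982 = −58 kJ
ΔH_A − ΔH_B = +76 kJ, so reaction B has the more negative ΔH; |ΔH_A − ΔH_B| = 76 kJ.

Reaction B, by 76 kJ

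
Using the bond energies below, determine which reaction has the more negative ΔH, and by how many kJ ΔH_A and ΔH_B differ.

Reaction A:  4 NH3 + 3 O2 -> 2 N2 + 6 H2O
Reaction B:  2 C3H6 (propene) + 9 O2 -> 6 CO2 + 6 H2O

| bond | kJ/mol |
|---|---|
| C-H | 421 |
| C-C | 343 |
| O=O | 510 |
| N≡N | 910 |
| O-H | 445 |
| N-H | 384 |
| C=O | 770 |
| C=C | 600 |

Reaction B, by 2030 kJ

Reaction A:
  Bonds broken (reactants):
    N-H: 12 × 384 = 4608
    O=O: 3 × 510 = 1530
    Σ(broken) = 6138 kJ
  Bonds formed (products):
    N≡N: 2 × 910 = 1820
    O-H: 12 × 445 = 5340
    Σ(formed) = 7160 kJ
  ΔH_A = 6138 − 7160 = −1022 kJ
Reaction B:
  Bonds broken (reactants):
    C-C: 2 × 343 = 686
    C-H: 12 × 421 = 5052
    C=C: 2 × 600 = 1200
    O=O: 9 × 510 = 4590
    Σ(broken) = 11528 kJ
  Bonds formed (products):
    C=O: 12 × 770 = 9240
    O-H: 12 × 445 = 5340
    Σ(formed) = 14580 kJ
  ΔH_B = 11528 − 14580 = −3052 kJ
ΔH_A − ΔH_B = +2030 kJ, so reaction B has the more negative ΔH; |ΔH_A − ΔH_B| = 2030 kJ.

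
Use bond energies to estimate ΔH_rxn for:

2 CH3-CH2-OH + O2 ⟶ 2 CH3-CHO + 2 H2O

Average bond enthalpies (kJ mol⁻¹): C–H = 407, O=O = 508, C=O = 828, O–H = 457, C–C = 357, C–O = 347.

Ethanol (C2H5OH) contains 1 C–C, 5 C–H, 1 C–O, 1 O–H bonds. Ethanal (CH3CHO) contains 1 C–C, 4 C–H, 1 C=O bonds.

Bonds broken (reactants):
  C–C: 2 × 357 = 714
  C–H: 10 × 407 = 4070
  C–O: 2 × 347 = 694
  O–H: 2 × 457 = 914
  O=O: 1 × 508 = 508
  Σ(broken) = 6900 kJ
Bonds formed (products):
  C–C: 2 × 357 = 714
  C–H: 8 × 407 = 3256
  C=O: 2 × 828 = 1656
  O–H: 4 × 457 = 1828
  Σ(formed) = 7454 kJ
ΔH = Σ(broken) − Σ(formed) = 6900 − 7454 = −554 kJ

ΔH ≈ −554 kJ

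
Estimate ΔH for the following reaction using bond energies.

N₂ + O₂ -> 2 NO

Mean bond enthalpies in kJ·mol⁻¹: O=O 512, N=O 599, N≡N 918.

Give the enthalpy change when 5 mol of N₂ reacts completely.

Bonds broken (reactants):
  N≡N: 1 × 918 = 918
  O=O: 1 × 512 = 512
  Σ(broken) = 1430 kJ
Bonds formed (products):
  N=O: 2 × 599 = 1198
  Σ(formed) = 1198 kJ
ΔH = Σ(broken) − Σ(formed) = 1430 − 1198 = +232 kJ
For 5× the reaction as written: 5 × (+232) = +1160 kJ

ΔH = +1160 kJ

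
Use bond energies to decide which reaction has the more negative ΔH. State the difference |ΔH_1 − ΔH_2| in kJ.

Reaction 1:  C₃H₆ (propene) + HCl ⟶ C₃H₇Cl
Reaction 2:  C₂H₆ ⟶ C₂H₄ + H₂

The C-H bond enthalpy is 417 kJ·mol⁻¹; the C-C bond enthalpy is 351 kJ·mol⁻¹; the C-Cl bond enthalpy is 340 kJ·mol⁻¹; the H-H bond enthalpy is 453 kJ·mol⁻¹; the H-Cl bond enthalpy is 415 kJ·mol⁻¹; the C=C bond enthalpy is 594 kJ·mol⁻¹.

Reaction 1:
  Bonds broken (reactants):
    C-C: 1 × 351 = 351
    C-H: 6 × 417 = 2502
    C=C: 1 × 594 = 594
    H-Cl: 1 × 415 = 415
    Σ(broken) = 3862 kJ
  Bonds formed (products):
    C-C: 2 × 351 = 702
    C-Cl: 1 × 340 = 340
    C-H: 7 × 417 = 2919
    Σ(formed) = 3961 kJ
  ΔH_1 = 3862 − 3961 = −99 kJ
Reaction 2:
  Bonds broken (reactants):
    C-C: 1 × 351 = 351
    C-H: 6 × 417 = 2502
    Σ(broken) = 2853 kJ
  Bonds formed (products):
    C-H: 4 × 417 = 1668
    C=C: 1 × 594 = 594
    H-H: 1 × 453 = 453
    Σ(formed) = 2715 kJ
  ΔH_2 = 2853 − 2715 = +138 kJ
ΔH_1 − ΔH_2 = −237 kJ, so reaction 1 has the more negative ΔH; |ΔH_1 − ΔH_2| = 237 kJ.

Reaction 1, by 237 kJ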